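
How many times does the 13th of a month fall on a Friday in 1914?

The 13th falls on a Friday when the month's 13th has weekday Fri.
Jan 13 is Tue; Feb 13 is Fri ✓; Mar 13 is Fri ✓; Apr 13 is Mon; May 13 is Wed; Jun 13 is Sat; Jul 13 is Mon; Aug 13 is Thu; Sep 13 is Sun; Oct 13 is Tue; Nov 13 is Fri ✓; Dec 13 is Sun.
Friday the 13ths: Feb, Mar, Nov.

3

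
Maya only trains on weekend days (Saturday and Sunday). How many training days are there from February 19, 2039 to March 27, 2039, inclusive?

12

February 19, 2039 is a Saturday.
That's 37 days from start to end, counting both.
37 = 7 × 5 + 2, so there are 5 full weeks plus 2 extra days.
Each full week contributes 2 weekend days (Sat, Sun): 5 × 2 = 10.
The 2 extra days are Saturday, Sunday — 2 of them qualify.
Total: 10 + 2 = 12.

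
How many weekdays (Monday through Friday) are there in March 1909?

Mar 1, 1909 is a Monday.
The range spans 31 days (inclusive of both endpoints).
31 = 7 × 4 + 3, so there are 4 full weeks plus 3 extra days.
Each full week contributes 5 weekdays (Mon–Fri): 4 × 5 = 20.
The 3 extra days are Monday, Tuesday, Wednesday — 3 of them qualify.
Total: 20 + 3 = 23.

23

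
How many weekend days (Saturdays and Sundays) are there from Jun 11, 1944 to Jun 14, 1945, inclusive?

Jun 11, 1944 is a Sunday.
That's 369 days from start to end, counting both.
369 = 7 × 52 + 5, so there are 52 full weeks plus 5 extra days.
Each full week contributes 2 weekend days (Sat, Sun): 52 × 2 = 104.
The 5 extra days are Sunday, Monday, Tuesday, Wednesday, Thursday — 1 of them qualifies.
Total: 104 + 1 = 105.

105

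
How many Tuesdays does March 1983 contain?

Mar 1, 1983 is a Tuesday.
From Mar 1, 1983 to Mar 31, 1983 is 31 days inclusive.
31 = 7 × 4 + 3, so there are 4 full weeks plus 3 extra days.
Each full week contributes one Tuesday: 4 so far.
The 3 extra days are Tue, Wed, Thu — 1 of them qualifies.
Total: 4 + 1 = 5.

5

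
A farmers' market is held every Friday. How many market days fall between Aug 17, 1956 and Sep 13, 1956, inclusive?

Aug 17, 1956 is a Friday.
The range spans 28 days (inclusive of both endpoints).
28 = 7 × 4, so the span is exactly 4 full weeks.
Each full week contributes one Friday: 4 so far.

4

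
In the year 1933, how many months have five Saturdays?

A month has five Saturdays exactly when Saturday falls within its first (length − 28) days.
Jan: 31 days, starts Sun → 5 of Sun, Mon, Tue
Feb: 28 days, starts Wed → 5 of (none)
Mar: 31 days, starts Wed → 5 of Wed, Thu, Fri
Apr: 30 days, starts Sat → 5 of Sat, Sun ✓
May: 31 days, starts Mon → 5 of Mon, Tue, Wed
Jun: 30 days, starts Thu → 5 of Thu, Fri
Jul: 31 days, starts Sat → 5 of Sat, Sun, Mon ✓
Aug: 31 days, starts Tue → 5 of Tue, Wed, Thu
Sep: 30 days, starts Fri → 5 of Fri, Sat ✓
Oct: 31 days, starts Sun → 5 of Sun, Mon, Tue
Nov: 30 days, starts Wed → 5 of Wed, Thu
Dec: 31 days, starts Fri → 5 of Fri, Sat, Sun ✓
Months with five Saturdays: Apr, Jul, Sep, Dec.

4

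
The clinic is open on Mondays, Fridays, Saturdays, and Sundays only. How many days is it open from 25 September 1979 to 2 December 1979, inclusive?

25 September 1979 is a Tuesday.
From 25 September 1979 to 2 December 1979 is 69 days inclusive.
69 = 7 × 9 + 6, so there are 9 full weeks plus 6 extra days.
Each full week contributes 4 days from the set (Mon, Fri, Sat, Sun): 9 × 4 = 36.
The 6 extra days are Tuesday, Wednesday, Thursday, Friday, Saturday, Sunday — 3 of them qualify.
Total: 36 + 3 = 39.

39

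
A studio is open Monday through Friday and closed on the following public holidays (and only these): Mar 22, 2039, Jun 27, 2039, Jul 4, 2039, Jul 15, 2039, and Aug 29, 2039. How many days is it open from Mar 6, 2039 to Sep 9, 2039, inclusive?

130 business days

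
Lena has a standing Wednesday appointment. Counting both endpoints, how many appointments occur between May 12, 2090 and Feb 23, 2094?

197

May 12, 2090 is a Friday.
That's 1384 days from start to end, counting both.
1384 = 7 × 197 + 5, so there are 197 full weeks plus 5 extra days.
Each full week contributes one Wednesday: 197 so far.
The 5 extra days are Friday, Saturday, Sunday, Monday, Tuesday — none qualify.
Total: 197 + 0 = 197.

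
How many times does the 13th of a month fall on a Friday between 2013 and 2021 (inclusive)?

16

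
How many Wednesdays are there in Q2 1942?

April 1, 1942 is a Wednesday.
That's 91 days from start to end, counting both.
91 = 7 × 13, so the span is exactly 13 full weeks.
Each full week contributes one Wednesday: 13 so far.

13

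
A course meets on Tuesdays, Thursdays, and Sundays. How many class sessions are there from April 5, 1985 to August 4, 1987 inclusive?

April 5, 1985 is a Friday.
That's 852 days from start to end, counting both.
852 = 7 × 121 + 5, so there are 121 full weeks plus 5 extra days.
Each full week contributes 3 days from the set (Tue, Thu, Sun): 121 × 3 = 363.
The 5 extra days are Fri, Sat, Sun, Mon, Tue — 2 of them qualify.
Total: 363 + 2 = 365.

365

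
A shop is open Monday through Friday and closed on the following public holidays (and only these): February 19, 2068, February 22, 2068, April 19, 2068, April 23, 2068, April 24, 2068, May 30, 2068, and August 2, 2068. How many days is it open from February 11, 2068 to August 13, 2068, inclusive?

February 11, 2068 is a Saturday.
That's 185 days from start to end, counting both.
185 = 7 × 26 + 3, so there are 26 full weeks plus 3 extra days.
Each full week contributes 5 weekdays (Mon–Fri): 26 × 5 = 130.
The 3 extra days are Sat, Sun, Mon — 1 of them qualifies.
Total: 130 + 1 = 131.
Holidays: February 19, 2068 (Sun); February 22, 2068 (Wed); April 19, 2068 (Thu); April 23, 2068 (Mon); April 24, 2068 (Tue); May 30, 2068 (Wed); August 2, 2068 (Thu).
6 of the 7 holidays fall on weekdays; the rest are weekends and were already excluded.
Business days: 131 − 6 = 125.

125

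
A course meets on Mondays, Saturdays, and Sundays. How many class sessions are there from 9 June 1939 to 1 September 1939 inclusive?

9 June 1939 is a Friday.
From 9 June 1939 to 1 September 1939 is 85 days inclusive.
85 = 7 × 12 + 1, so there are 12 full weeks plus 1 extra day.
Each full week contributes 3 days from the set (Mon, Sat, Sun): 12 × 3 = 36.
The 1 extra day is Fri — none qualify.
Total: 36 + 0 = 36.

36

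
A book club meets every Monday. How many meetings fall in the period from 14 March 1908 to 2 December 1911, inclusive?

194 Mondays

14 March 1908 is a Saturday.
The range spans 1359 days (inclusive of both endpoints).
1359 = 7 × 194 + 1, so there are 194 full weeks plus 1 extra day.
Each full week contributes one Monday: 194 so far.
The 1 extra day is Sat — none qualify.
Total: 194 + 0 = 194.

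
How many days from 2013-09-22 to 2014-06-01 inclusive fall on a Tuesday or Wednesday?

72

2013-09-22 is a Sunday.
That's 253 days from start to end, counting both.
253 = 7 × 36 + 1, so there are 36 full weeks plus 1 extra day.
Each full week contributes 2 days from the set (Tue, Wed): 36 × 2 = 72.
The 1 extra day is Sunday — none qualify.
Total: 72 + 0 = 72.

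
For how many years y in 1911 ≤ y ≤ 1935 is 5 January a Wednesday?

3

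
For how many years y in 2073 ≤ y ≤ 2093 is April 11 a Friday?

3

Day of week of April 11 in each year:
2073: Tue, 2074: Wed, 2075: Thu, 2076: Sat, 2077: Sun, 2078: Mon, 2079: Tue, 2080: Thu, 2081: Fri ✓, 2082: Sat, 2083: Sun, 2084: Tue, 2085: Wed, 2086: Thu, 2087: Fri ✓, 2088: Sun, 2089: Mon, 2090: Tue, 2091: Wed, 2092: Fri ✓, 2093: Sat
Fridays: 2081, 2087, 2092.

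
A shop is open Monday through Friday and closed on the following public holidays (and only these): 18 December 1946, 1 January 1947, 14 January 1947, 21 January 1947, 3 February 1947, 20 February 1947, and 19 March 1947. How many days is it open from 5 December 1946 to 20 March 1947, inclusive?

5 December 1946 is a Thursday.
That's 106 days from start to end, counting both.
106 = 7 × 15 + 1, so there are 15 full weeks plus 1 extra day.
Each full week contributes 5 weekdays (Mon–Fri): 15 × 5 = 75.
The 1 extra day is Thursday — 1 of them qualifies.
Total: 75 + 1 = 76.
Holidays: 18 December 1946 (Wed); 1 January 1947 (Wed); 14 January 1947 (Tue); 21 January 1947 (Tue); 3 February 1947 (Mon); 20 February 1947 (Thu); 19 March 1947 (Wed).
All 7 holidays fall on weekdays, so subtract 7.
Business days: 76 − 7 = 69.

69 business days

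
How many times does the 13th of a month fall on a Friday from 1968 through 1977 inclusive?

16

Friday-the-13ths by year:
1968: Sep, Dec
1969: Jun
1970: Feb, Mar, Nov
1971: Aug
1972: Oct
1973: Apr, Jul
1974: Sep, Dec
1975: Jun
1976: Feb, Aug
1977: May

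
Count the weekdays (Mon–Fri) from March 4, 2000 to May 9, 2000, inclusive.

47

March 4, 2000 is a Saturday.
From March 4, 2000 to May 9, 2000 is 67 days inclusive.
67 = 7 × 9 + 4, so there are 9 full weeks plus 4 extra days.
Each full week contributes 5 weekdays (Mon–Fri): 9 × 5 = 45.
The 4 extra days are Saturday, Sunday, Monday, Tuesday — 2 of them qualify.
Total: 45 + 2 = 47.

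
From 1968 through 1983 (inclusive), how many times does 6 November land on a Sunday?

Day of week of November 6 in each year:
1968: Wed, 1969: Thu, 1970: Fri, 1971: Sat, 1972: Mon, 1973: Tue, 1974: Wed, 1975: Thu, 1976: Sat, 1977: Sun ✓, 1978: Mon, 1979: Tue, 1980: Thu, 1981: Fri, 1982: Sat, 1983: Sun ✓
Sundays: 1977, 1983.

2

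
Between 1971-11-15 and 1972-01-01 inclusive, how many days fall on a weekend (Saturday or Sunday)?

13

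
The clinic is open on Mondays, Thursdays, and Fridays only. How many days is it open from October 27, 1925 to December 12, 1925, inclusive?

20

October 27, 1925 is a Tuesday.
The range spans 47 days (inclusive of both endpoints).
47 = 7 × 6 + 5, so there are 6 full weeks plus 5 extra days.
Each full week contributes 3 days from the set (Mon, Thu, Fri): 6 × 3 = 18.
The 5 extra days are Tue, Wed, Thu, Fri, Sat — 2 of them qualify.
Total: 18 + 2 = 20.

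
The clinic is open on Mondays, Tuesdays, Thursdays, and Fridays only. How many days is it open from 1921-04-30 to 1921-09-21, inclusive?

1921-04-30 is a Saturday.
The range spans 145 days (inclusive of both endpoints).
145 = 7 × 20 + 5, so there are 20 full weeks plus 5 extra days.
Each full week contributes 4 days from the set (Mon, Tue, Thu, Fri): 20 × 4 = 80.
The 5 extra days are Saturday, Sunday, Monday, Tuesday, Wednesday — 2 of them qualify.
Total: 80 + 2 = 82.

82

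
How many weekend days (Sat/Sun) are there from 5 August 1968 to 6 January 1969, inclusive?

44

5 August 1968 is a Monday.
From 5 August 1968 to 6 January 1969 is 155 days inclusive.
155 = 7 × 22 + 1, so there are 22 full weeks plus 1 extra day.
Each full week contributes 2 weekend days (Sat, Sun): 22 × 2 = 44.
The 1 extra day is Monday — none qualify.
Total: 44 + 0 = 44.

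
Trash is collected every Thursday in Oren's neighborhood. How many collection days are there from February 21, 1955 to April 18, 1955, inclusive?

February 21, 1955 is a Monday.
From February 21, 1955 to April 18, 1955 is 57 days inclusive.
57 = 7 × 8 + 1, so there are 8 full weeks plus 1 extra day.
Each full week contributes one Thursday: 8 so far.
The 1 extra day is Mon — none qualify.
Total: 8 + 0 = 8.

8 Thursdays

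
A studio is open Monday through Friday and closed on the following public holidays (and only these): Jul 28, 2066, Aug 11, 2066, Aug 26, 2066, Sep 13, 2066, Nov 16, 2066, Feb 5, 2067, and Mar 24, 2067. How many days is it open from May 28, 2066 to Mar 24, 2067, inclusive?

May 28, 2066 is a Friday.
The range spans 301 days (inclusive of both endpoints).
301 = 7 × 43, so the span is exactly 43 full weeks.
Each full week contributes 5 weekdays (Mon–Fri): 43 × 5 = 215.
Holidays: Jul 28, 2066 (Wed); Aug 11, 2066 (Wed); Aug 26, 2066 (Thu); Sep 13, 2066 (Mon); Nov 16, 2066 (Tue); Feb 5, 2067 (Sat); Mar 24, 2067 (Thu).
6 of the 7 holidays fall on weekdays; the rest are weekends and were already excluded.
Business days: 215 − 6 = 209.

209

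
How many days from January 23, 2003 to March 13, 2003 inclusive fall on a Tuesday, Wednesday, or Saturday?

21

January 23, 2003 is a Thursday.
From January 23, 2003 to March 13, 2003 is 50 days inclusive.
50 = 7 × 7 + 1, so there are 7 full weeks plus 1 extra day.
Each full week contributes 3 days from the set (Tue, Wed, Sat): 7 × 3 = 21.
The 1 extra day is Thursday — none qualify.
Total: 21 + 0 = 21.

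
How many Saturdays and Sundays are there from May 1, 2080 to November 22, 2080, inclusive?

58

May 1, 2080 is a Wednesday.
That's 206 days from start to end, counting both.
206 = 7 × 29 + 3, so there are 29 full weeks plus 3 extra days.
Each full week contributes 2 weekend days (Sat, Sun): 29 × 2 = 58.
The 3 extra days are Wed, Thu, Fri — none qualify.
Total: 58 + 0 = 58.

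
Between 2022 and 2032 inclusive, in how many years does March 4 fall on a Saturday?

Day of week of March 4 in each year:
2022: Fri, 2023: Sat ✓, 2024: Mon, 2025: Tue, 2026: Wed, 2027: Thu, 2028: Sat ✓, 2029: Sun, 2030: Mon, 2031: Tue, 2032: Thu
Saturdays: 2023, 2028.

2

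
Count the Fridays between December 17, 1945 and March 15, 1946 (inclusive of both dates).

13 Fridays

December 17, 1945 is a Monday.
The range spans 89 days (inclusive of both endpoints).
89 = 7 × 12 + 5, so there are 12 full weeks plus 5 extra days.
Each full week contributes one Friday: 12 so far.
The 5 extra days are Mon, Tue, Wed, Thu, Fri — 1 of them qualifies.
Total: 12 + 1 = 13.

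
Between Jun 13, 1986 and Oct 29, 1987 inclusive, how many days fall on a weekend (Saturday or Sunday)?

Jun 13, 1986 is a Friday.
From Jun 13, 1986 to Oct 29, 1987 is 504 days inclusive.
504 = 7 × 72, so the span is exactly 72 full weeks.
Each full week contributes 2 weekend days (Sat, Sun): 72 × 2 = 144.

144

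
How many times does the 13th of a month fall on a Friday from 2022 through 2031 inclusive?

16

Friday-the-13ths by year:
2022: May
2023: Jan, Oct
2024: Sep, Dec
2025: Jun
2026: Feb, Mar, Nov
2027: Aug
2028: Oct
2029: Apr, Jul
2030: Sep, Dec
2031: Jun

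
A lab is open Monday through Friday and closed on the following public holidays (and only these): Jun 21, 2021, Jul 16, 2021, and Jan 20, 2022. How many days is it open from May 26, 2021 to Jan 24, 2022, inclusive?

171

May 26, 2021 is a Wednesday.
That's 244 days from start to end, counting both.
244 = 7 × 34 + 6, so there are 34 full weeks plus 6 extra days.
Each full week contributes 5 weekdays (Mon–Fri): 34 × 5 = 170.
The 6 extra days are Wed, Thu, Fri, Sat, Sun, Mon — 4 of them qualify.
Total: 170 + 4 = 174.
Holidays: Jun 21, 2021 (Mon); Jul 16, 2021 (Fri); Jan 20, 2022 (Thu).
All 3 holidays fall on weekdays, so subtract 3.
Business days: 174 − 3 = 171.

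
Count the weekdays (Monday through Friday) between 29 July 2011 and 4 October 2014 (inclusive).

831 weekdays

29 July 2011 is a Friday.
From 29 July 2011 to 4 October 2014 is 1164 days inclusive.
1164 = 7 × 166 + 2, so there are 166 full weeks plus 2 extra days.
Each full week contributes 5 weekdays (Mon–Fri): 166 × 5 = 830.
The 2 extra days are Fri, Sat — 1 of them qualifies.
Total: 830 + 1 = 831.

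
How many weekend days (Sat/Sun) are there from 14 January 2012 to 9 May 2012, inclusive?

14 January 2012 is a Saturday.
From 14 January 2012 to 9 May 2012 is 117 days inclusive.
117 = 7 × 16 + 5, so there are 16 full weeks plus 5 extra days.
Each full week contributes 2 weekend days (Sat, Sun): 16 × 2 = 32.
The 5 extra days are Sat, Sun, Mon, Tue, Wed — 2 of them qualify.
Total: 32 + 2 = 34.

34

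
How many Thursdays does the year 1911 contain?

52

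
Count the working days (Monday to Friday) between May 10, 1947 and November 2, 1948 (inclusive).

May 10, 1947 is a Saturday.
The range spans 543 days (inclusive of both endpoints).
543 = 7 × 77 + 4, so there are 77 full weeks plus 4 extra days.
Each full week contributes 5 weekdays (Mon–Fri): 77 × 5 = 385.
The 4 extra days are Saturday, Sunday, Monday, Tuesday — 2 of them qualify.
Total: 385 + 2 = 387.

387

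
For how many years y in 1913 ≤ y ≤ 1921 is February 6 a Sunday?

2

Day of week of February 6 in each year:
1913: Thu, 1914: Fri, 1915: Sat, 1916: Sun ✓, 1917: Tue, 1918: Wed, 1919: Thu, 1920: Fri, 1921: Sun ✓
Sundays: 1916, 1921.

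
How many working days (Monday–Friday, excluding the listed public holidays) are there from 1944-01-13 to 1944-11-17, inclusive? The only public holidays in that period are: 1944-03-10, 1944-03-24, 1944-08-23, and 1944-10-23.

1944-01-13 is a Thursday.
That's 310 days from start to end, counting both.
310 = 7 × 44 + 2, so there are 44 full weeks plus 2 extra days.
Each full week contributes 5 weekdays (Mon–Fri): 44 × 5 = 220.
The 2 extra days are Thursday, Friday — 2 of them qualify.
Total: 220 + 2 = 222.
Holidays: 1944-03-10 (Fri); 1944-03-24 (Fri); 1944-08-23 (Wed); 1944-10-23 (Mon).
All 4 holidays fall on weekdays, so subtract 4.
Business days: 222 − 4 = 218.

218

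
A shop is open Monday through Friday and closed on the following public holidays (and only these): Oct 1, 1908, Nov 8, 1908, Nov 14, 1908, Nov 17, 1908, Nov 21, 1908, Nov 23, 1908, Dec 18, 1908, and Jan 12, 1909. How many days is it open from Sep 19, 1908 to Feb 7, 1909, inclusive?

95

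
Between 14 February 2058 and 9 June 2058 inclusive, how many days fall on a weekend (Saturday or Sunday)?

34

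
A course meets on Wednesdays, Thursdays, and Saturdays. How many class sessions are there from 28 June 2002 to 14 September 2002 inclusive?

34

28 June 2002 is a Friday.
The range spans 79 days (inclusive of both endpoints).
79 = 7 × 11 + 2, so there are 11 full weeks plus 2 extra days.
Each full week contributes 3 days from the set (Wed, Thu, Sat): 11 × 3 = 33.
The 2 extra days are Fri, Sat — 1 of them qualifies.
Total: 33 + 1 = 34.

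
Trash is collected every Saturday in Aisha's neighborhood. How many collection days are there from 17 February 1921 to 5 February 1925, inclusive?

207 Saturdays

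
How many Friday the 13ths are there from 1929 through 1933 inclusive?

9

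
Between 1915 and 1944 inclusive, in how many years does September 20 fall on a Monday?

5

Day of week of September 20 in each year:
1915: Mon ✓, 1916: Wed, 1917: Thu, 1918: Fri, 1919: Sat, 1920: Mon ✓, 1921: Tue, 1922: Wed, 1923: Thu, 1924: Sat, 1925: Sun, 1926: Mon ✓, 1927: Tue, 1928: Thu, 1929: Fri, 1930: Sat, 1931: Sun, 1932: Tue, 1933: Wed, 1934: Thu, 1935: Fri, 1936: Sun, 1937: Mon ✓, 1938: Tue, 1939: Wed, 1940: Fri, 1941: Sat, 1942: Sun, 1943: Mon ✓, 1944: Wed
Mondays: 1915, 1920, 1926, 1937, 1943.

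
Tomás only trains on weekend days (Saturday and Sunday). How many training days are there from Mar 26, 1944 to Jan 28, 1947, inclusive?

Mar 26, 1944 is a Sunday.
From Mar 26, 1944 to Jan 28, 1947 is 1039 days inclusive.
1039 = 7 × 148 + 3, so there are 148 full weeks plus 3 extra days.
Each full week contributes 2 weekend days (Sat, Sun): 148 × 2 = 296.
The 3 extra days are Sunday, Monday, Tuesday — 1 of them qualifies.
Total: 296 + 1 = 297.

297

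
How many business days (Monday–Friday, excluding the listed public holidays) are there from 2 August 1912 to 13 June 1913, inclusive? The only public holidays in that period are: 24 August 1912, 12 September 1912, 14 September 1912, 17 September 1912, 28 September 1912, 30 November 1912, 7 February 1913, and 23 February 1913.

223 business days

2 August 1912 is a Friday.
That's 316 days from start to end, counting both.
316 = 7 × 45 + 1, so there are 45 full weeks plus 1 extra day.
Each full week contributes 5 weekdays (Mon–Fri): 45 × 5 = 225.
The 1 extra day is Friday — 1 of them qualifies.
Total: 225 + 1 = 226.
Holidays: 24 August 1912 (Sat); 12 September 1912 (Thu); 14 September 1912 (Sat); 17 September 1912 (Tue); 28 September 1912 (Sat); 30 November 1912 (Sat); 7 February 1913 (Fri); 23 February 1913 (Sun).
3 of the 8 holidays fall on weekdays; the rest are weekends and were already excluded.
Business days: 226 − 3 = 223.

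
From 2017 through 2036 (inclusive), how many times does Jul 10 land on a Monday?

4

Day of week of July 10 in each year:
2017: Mon ✓, 2018: Tue, 2019: Wed, 2020: Fri, 2021: Sat, 2022: Sun, 2023: Mon ✓, 2024: Wed, 2025: Thu, 2026: Fri, 2027: Sat, 2028: Mon ✓, 2029: Tue, 2030: Wed, 2031: Thu, 2032: Sat, 2033: Sun, 2034: Mon ✓, 2035: Tue, 2036: Thu
Mondays: 2017, 2023, 2028, 2034.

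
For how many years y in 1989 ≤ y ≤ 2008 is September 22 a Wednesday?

Day of week of September 22 in each year:
1989: Fri, 1990: Sat, 1991: Sun, 1992: Tue, 1993: Wed ✓, 1994: Thu, 1995: Fri, 1996: Sun, 1997: Mon, 1998: Tue, 1999: Wed ✓, 2000: Fri, 2001: Sat, 2002: Sun, 2003: Mon, 2004: Wed ✓, 2005: Thu, 2006: Fri, 2007: Sat, 2008: Mon
Wednesdays: 1993, 1999, 2004.

3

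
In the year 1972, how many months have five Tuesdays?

A month has five Tuesdays exactly when Tuesday falls within its first (length − 28) days.
Jan: 31 days, starts Sat → 5 of Sat, Sun, Mon
Feb: 29 days, starts Tue → 5 of Tue ✓
Mar: 31 days, starts Wed → 5 of Wed, Thu, Fri
Apr: 30 days, starts Sat → 5 of Sat, Sun
May: 31 days, starts Mon → 5 of Mon, Tue, Wed ✓
Jun: 30 days, starts Thu → 5 of Thu, Fri
Jul: 31 days, starts Sat → 5 of Sat, Sun, Mon
Aug: 31 days, starts Tue → 5 of Tue, Wed, Thu ✓
Sep: 30 days, starts Fri → 5 of Fri, Sat
Oct: 31 days, starts Sun → 5 of Sun, Mon, Tue ✓
Nov: 30 days, starts Wed → 5 of Wed, Thu
Dec: 31 days, starts Fri → 5 of Fri, Sat, Sun
Months with five Tuesdays: Feb, May, Aug, Oct.

4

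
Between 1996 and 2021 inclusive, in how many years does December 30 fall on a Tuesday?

Day of week of December 30 in each year:
1996: Mon, 1997: Tue ✓, 1998: Wed, 1999: Thu, 2000: Sat, 2001: Sun, 2002: Mon, 2003: Tue ✓, 2004: Thu, 2005: Fri, 2006: Sat, 2007: Sun, 2008: Tue ✓, 2009: Wed, 2010: Thu, 2011: Fri, 2012: Sun, 2013: Mon, 2014: Tue ✓, 2015: Wed, 2016: Fri, 2017: Sat, 2018: Sun, 2019: Mon, 2020: Wed, 2021: Thu
Tuesdays: 1997, 2003, 2008, 2014.

4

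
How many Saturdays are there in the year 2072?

2072-01-01 is a Friday.
The range spans 366 days (inclusive of both endpoints).
366 = 7 × 52 + 2, so there are 52 full weeks plus 2 extra days.
Each full week contributes one Saturday: 52 so far.
The 2 extra days are Fri, Sat — 1 of them qualifies.
Total: 52 + 1 = 53.

53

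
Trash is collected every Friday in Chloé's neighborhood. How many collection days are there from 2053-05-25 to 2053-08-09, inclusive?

11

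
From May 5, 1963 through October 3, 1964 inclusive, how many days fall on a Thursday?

74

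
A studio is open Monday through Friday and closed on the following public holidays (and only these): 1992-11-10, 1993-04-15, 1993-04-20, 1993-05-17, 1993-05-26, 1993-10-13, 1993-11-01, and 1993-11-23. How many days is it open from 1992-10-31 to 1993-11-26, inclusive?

272

1992-10-31 is a Saturday.
That's 392 days from start to end, counting both.
392 = 7 × 56, so the span is exactly 56 full weeks.
Each full week contributes 5 weekdays (Mon–Fri): 56 × 5 = 280.
Total: 280.
Holidays: 1992-11-10 (Tue); 1993-04-15 (Thu); 1993-04-20 (Tue); 1993-05-17 (Mon); 1993-05-26 (Wed); 1993-10-13 (Wed); 1993-11-01 (Mon); 1993-11-23 (Tue).
All 8 holidays fall on weekdays, so subtract 8.
Business days: 280 − 8 = 272.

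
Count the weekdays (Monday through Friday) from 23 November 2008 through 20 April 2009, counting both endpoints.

106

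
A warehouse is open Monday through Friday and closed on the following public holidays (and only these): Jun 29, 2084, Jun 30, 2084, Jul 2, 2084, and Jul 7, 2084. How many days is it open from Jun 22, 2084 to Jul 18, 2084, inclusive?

Jun 22, 2084 is a Thursday.
From Jun 22, 2084 to Jul 18, 2084 is 27 days inclusive.
27 = 7 × 3 + 6, so there are 3 full weeks plus 6 extra days.
Each full week contributes 5 weekdays (Mon–Fri): 3 × 5 = 15.
The 6 extra days are Thu, Fri, Sat, Sun, Mon, Tue — 4 of them qualify.
Total: 15 + 4 = 19.
Holidays: Jun 29, 2084 (Thu); Jun 30, 2084 (Fri); Jul 2, 2084 (Sun); Jul 7, 2084 (Fri).
3 of the 4 holidays fall on weekdays; the rest are weekends and were already excluded.
Business days: 19 − 3 = 16.

16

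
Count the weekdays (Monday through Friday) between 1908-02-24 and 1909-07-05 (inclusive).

356

1908-02-24 is a Monday.
The range spans 498 days (inclusive of both endpoints).
498 = 7 × 71 + 1, so there are 71 full weeks plus 1 extra day.
Each full week contributes 5 weekdays (Mon–Fri): 71 × 5 = 355.
The 1 extra day is Monday — 1 of them qualifies.
Total: 355 + 1 = 356.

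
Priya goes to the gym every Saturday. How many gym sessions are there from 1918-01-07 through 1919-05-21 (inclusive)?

1918-01-07 is a Monday.
From 1918-01-07 to 1919-05-21 is 500 days inclusive.
500 = 7 × 71 + 3, so there are 71 full weeks plus 3 extra days.
Each full week contributes one Saturday: 71 so far.
The 3 extra days are Monday, Tuesday, Wednesday — none qualify.
Total: 71 + 0 = 71.

71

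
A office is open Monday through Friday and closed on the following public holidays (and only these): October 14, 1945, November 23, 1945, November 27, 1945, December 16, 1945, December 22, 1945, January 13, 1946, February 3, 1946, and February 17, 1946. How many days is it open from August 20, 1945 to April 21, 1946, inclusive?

173 working days

August 20, 1945 is a Monday.
That's 245 days from start to end, counting both.
245 = 7 × 35, so the span is exactly 35 full weeks.
Each full week contributes 5 weekdays (Mon–Fri): 35 × 5 = 175.
Total: 175.
Holidays: October 14, 1945 (Sun); November 23, 1945 (Fri); November 27, 1945 (Tue); December 16, 1945 (Sun); December 22, 1945 (Sat); January 13, 1946 (Sun); February 3, 1946 (Sun); February 17, 1946 (Sun).
2 of the 8 holidays fall on weekdays; the rest are weekends and were already excluded.
Business days: 175 − 2 = 173.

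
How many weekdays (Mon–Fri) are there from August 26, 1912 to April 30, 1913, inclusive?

August 26, 1912 is a Monday.
That's 248 days from start to end, counting both.
248 = 7 × 35 + 3, so there are 35 full weeks plus 3 extra days.
Each full week contributes 5 weekdays (Mon–Fri): 35 × 5 = 175.
The 3 extra days are Mon, Tue, Wed — 3 of them qualify.
Total: 175 + 3 = 178.

178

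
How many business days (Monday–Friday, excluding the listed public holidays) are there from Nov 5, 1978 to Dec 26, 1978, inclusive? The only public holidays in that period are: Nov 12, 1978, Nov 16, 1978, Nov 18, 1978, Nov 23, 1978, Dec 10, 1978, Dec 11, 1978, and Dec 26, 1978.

Nov 5, 1978 is a Sunday.
From Nov 5, 1978 to Dec 26, 1978 is 52 days inclusive.
52 = 7 × 7 + 3, so there are 7 full weeks plus 3 extra days.
Each full week contributes 5 weekdays (Mon–Fri): 7 × 5 = 35.
The 3 extra days are Sunday, Monday, Tuesday — 2 of them qualify.
Total: 35 + 2 = 37.
Holidays: Nov 12, 1978 (Sun); Nov 16, 1978 (Thu); Nov 18, 1978 (Sat); Nov 23, 1978 (Thu); Dec 10, 1978 (Sun); Dec 11, 1978 (Mon); Dec 26, 1978 (Tue).
4 of the 7 holidays fall on weekdays; the rest are weekends and were already excluded.
Business days: 37 − 4 = 33.

33 business days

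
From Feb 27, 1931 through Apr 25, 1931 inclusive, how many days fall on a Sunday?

8

Feb 27, 1931 is a Friday.
That's 58 days from start to end, counting both.
58 = 7 × 8 + 2, so there are 8 full weeks plus 2 extra days.
Each full week contributes one Sunday: 8 so far.
The 2 extra days are Fri, Sat — none qualify.
Total: 8 + 0 = 8.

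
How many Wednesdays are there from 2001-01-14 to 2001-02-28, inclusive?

7 Wednesdays

2001-01-14 is a Sunday.
That's 46 days from start to end, counting both.
46 = 7 × 6 + 4, so there are 6 full weeks plus 4 extra days.
Each full week contributes one Wednesday: 6 so far.
The 4 extra days are Sun, Mon, Tue, Wed — 1 of them qualifies.
Total: 6 + 1 = 7.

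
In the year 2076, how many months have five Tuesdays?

A month has five Tuesdays exactly when Tuesday falls within its first (length − 28) days.
Jan: 31 days, starts Wed → 5 of Wed, Thu, Fri
Feb: 29 days, starts Sat → 5 of Sat
Mar: 31 days, starts Sun → 5 of Sun, Mon, Tue ✓
Apr: 30 days, starts Wed → 5 of Wed, Thu
May: 31 days, starts Fri → 5 of Fri, Sat, Sun
Jun: 30 days, starts Mon → 5 of Mon, Tue ✓
Jul: 31 days, starts Wed → 5 of Wed, Thu, Fri
Aug: 31 days, starts Sat → 5 of Sat, Sun, Mon
Sep: 30 days, starts Tue → 5 of Tue, Wed ✓
Oct: 31 days, starts Thu → 5 of Thu, Fri, Sat
Nov: 30 days, starts Sun → 5 of Sun, Mon
Dec: 31 days, starts Tue → 5 of Tue, Wed, Thu ✓
Months with five Tuesdays: Mar, Jun, Sep, Dec.

4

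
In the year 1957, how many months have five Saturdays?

4

A month has five Saturdays exactly when Saturday falls within its first (length − 28) days.
Jan: 31 days, starts Tue → 5 of Tue, Wed, Thu
Feb: 28 days, starts Fri → 5 of (none)
Mar: 31 days, starts Fri → 5 of Fri, Sat, Sun ✓
Apr: 30 days, starts Mon → 5 of Mon, Tue
May: 31 days, starts Wed → 5 of Wed, Thu, Fri
Jun: 30 days, starts Sat → 5 of Sat, Sun ✓
Jul: 31 days, starts Mon → 5 of Mon, Tue, Wed
Aug: 31 days, starts Thu → 5 of Thu, Fri, Sat ✓
Sep: 30 days, starts Sun → 5 of Sun, Mon
Oct: 31 days, starts Tue → 5 of Tue, Wed, Thu
Nov: 30 days, starts Fri → 5 of Fri, Sat ✓
Dec: 31 days, starts Sun → 5 of Sun, Mon, Tue
Months with five Saturdays: Mar, Jun, Aug, Nov.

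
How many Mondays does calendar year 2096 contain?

53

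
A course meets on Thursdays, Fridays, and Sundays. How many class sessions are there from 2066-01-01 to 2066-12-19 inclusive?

2066-01-01 is a Friday.
From 2066-01-01 to 2066-12-19 is 353 days inclusive.
353 = 7 × 50 + 3, so there are 50 full weeks plus 3 extra days.
Each full week contributes 3 days from the set (Thu, Fri, Sun): 50 × 3 = 150.
The 3 extra days are Fri, Sat, Sun — 2 of them qualify.
Total: 150 + 2 = 152.

152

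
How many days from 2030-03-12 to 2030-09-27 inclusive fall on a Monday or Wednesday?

2030-03-12 is a Tuesday.
The range spans 200 days (inclusive of both endpoints).
200 = 7 × 28 + 4, so there are 28 full weeks plus 4 extra days.
Each full week contributes 2 days from the set (Mon, Wed): 28 × 2 = 56.
The 4 extra days are Tue, Wed, Thu, Fri — 1 of them qualifies.
Total: 56 + 1 = 57.

57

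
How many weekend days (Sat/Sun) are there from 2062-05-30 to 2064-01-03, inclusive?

166

2062-05-30 is a Tuesday.
The range spans 584 days (inclusive of both endpoints).
584 = 7 × 83 + 3, so there are 83 full weeks plus 3 extra days.
Each full week contributes 2 weekend days (Sat, Sun): 83 × 2 = 166.
The 3 extra days are Tuesday, Wednesday, Thursday — none qualify.
Total: 166 + 0 = 166.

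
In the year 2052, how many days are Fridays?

1 January 2052 is a Monday.
From 1 January 2052 to 31 December 2052 is 366 days inclusive.
366 = 7 × 52 + 2, so there are 52 full weeks plus 2 extra days.
Each full week contributes one Friday: 52 so far.
The 2 extra days are Mon, Tue — none qualify.
Total: 52 + 0 = 52.

52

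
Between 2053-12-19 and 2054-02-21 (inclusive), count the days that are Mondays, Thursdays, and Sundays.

27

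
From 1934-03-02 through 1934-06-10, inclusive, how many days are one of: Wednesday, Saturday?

29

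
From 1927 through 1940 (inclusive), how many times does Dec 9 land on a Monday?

3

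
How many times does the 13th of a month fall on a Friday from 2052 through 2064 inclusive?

21

Friday-the-13ths by year:
2052: Sep, Dec
2053: Jun
2054: Feb, Mar, Nov
2055: Aug
2056: Oct
2057: Apr, Jul
2058: Sep, Dec
2059: Jun
2060: Feb, Aug
2061: May
2062: Jan, Oct
2063: Apr, Jul
2064: Jun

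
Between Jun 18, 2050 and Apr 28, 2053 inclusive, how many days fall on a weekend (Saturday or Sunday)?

Jun 18, 2050 is a Saturday.
The range spans 1046 days (inclusive of both endpoints).
1046 = 7 × 149 + 3, so there are 149 full weeks plus 3 extra days.
Each full week contributes 2 weekend days (Sat, Sun): 149 × 2 = 298.
The 3 extra days are Saturday, Sunday, Monday — 2 of them qualify.
Total: 298 + 2 = 300.

300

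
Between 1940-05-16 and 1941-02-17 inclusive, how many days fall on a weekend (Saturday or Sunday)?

80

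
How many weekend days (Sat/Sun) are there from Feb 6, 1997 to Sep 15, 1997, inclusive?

64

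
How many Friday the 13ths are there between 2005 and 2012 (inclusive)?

Friday-the-13ths by year:
2005: May
2006: Jan, Oct
2007: Apr, Jul
2008: Jun
2009: Feb, Mar, Nov
2010: Aug
2011: May
2012: Jan, Apr, Jul

14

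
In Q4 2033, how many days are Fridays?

13

2033-10-01 is a Saturday.
That's 92 days from start to end, counting both.
92 = 7 × 13 + 1, so there are 13 full weeks plus 1 extra day.
Each full week contributes one Friday: 13 so far.
The 1 extra day is Saturday — none qualify.
Total: 13 + 0 = 13.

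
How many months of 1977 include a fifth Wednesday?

4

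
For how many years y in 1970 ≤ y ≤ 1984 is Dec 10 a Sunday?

2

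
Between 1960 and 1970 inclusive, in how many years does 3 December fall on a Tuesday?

Day of week of December 3 in each year:
1960: Sat, 1961: Sun, 1962: Mon, 1963: Tue ✓, 1964: Thu, 1965: Fri, 1966: Sat, 1967: Sun, 1968: Tue ✓, 1969: Wed, 1970: Thu
Tuesdays: 1963, 1968.

2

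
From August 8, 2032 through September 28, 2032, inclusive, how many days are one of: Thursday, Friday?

14

August 8, 2032 is a Sunday.
From August 8, 2032 to September 28, 2032 is 52 days inclusive.
52 = 7 × 7 + 3, so there are 7 full weeks plus 3 extra days.
Each full week contributes 2 days from the set (Thu, Fri): 7 × 2 = 14.
The 3 extra days are Sunday, Monday, Tuesday — none qualify.
Total: 14 + 0 = 14.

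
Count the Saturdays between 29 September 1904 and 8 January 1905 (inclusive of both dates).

15

29 September 1904 is a Thursday.
The range spans 102 days (inclusive of both endpoints).
102 = 7 × 14 + 4, so there are 14 full weeks plus 4 extra days.
Each full week contributes one Saturday: 14 so far.
The 4 extra days are Thu, Fri, Sat, Sun — 1 of them qualifies.
Total: 14 + 1 = 15.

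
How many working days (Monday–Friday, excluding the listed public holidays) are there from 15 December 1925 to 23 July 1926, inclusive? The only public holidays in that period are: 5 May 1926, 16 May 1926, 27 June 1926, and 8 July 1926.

157 working days

15 December 1925 is a Tuesday.
From 15 December 1925 to 23 July 1926 is 221 days inclusive.
221 = 7 × 31 + 4, so there are 31 full weeks plus 4 extra days.
Each full week contributes 5 weekdays (Mon–Fri): 31 × 5 = 155.
The 4 extra days are Tuesday, Wednesday, Thursday, Friday — 4 of them qualify.
Total: 155 + 4 = 159.
Holidays: 5 May 1926 (Wed); 16 May 1926 (Sun); 27 June 1926 (Sun); 8 July 1926 (Thu).
2 of the 4 holidays fall on weekdays; the rest are weekends and were already excluded.
Business days: 159 − 2 = 157.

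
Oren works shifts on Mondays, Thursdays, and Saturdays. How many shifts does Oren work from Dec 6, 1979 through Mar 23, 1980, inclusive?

47

Dec 6, 1979 is a Thursday.
That's 109 days from start to end, counting both.
109 = 7 × 15 + 4, so there are 15 full weeks plus 4 extra days.
Each full week contributes 3 days from the set (Mon, Thu, Sat): 15 × 3 = 45.
The 4 extra days are Thursday, Friday, Saturday, Sunday — 2 of them qualify.
Total: 45 + 2 = 47.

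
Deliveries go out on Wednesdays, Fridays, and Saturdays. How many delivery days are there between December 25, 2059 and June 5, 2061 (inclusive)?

December 25, 2059 is a Thursday.
From December 25, 2059 to June 5, 2061 is 529 days inclusive.
529 = 7 × 75 + 4, so there are 75 full weeks plus 4 extra days.
Each full week contributes 3 days from the set (Wed, Fri, Sat): 75 × 3 = 225.
The 4 extra days are Thursday, Friday, Saturday, Sunday — 2 of them qualify.
Total: 225 + 2 = 227.

227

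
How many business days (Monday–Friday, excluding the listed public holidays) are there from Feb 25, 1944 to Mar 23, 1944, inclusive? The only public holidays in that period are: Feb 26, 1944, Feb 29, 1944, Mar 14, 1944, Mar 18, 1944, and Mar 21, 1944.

17

Feb 25, 1944 is a Friday.
The range spans 28 days (inclusive of both endpoints).
28 = 7 × 4, so the span is exactly 4 full weeks.
Each full week contributes 5 weekdays (Mon–Fri): 4 × 5 = 20.
Holidays: Feb 26, 1944 (Sat); Feb 29, 1944 (Tue); Mar 14, 1944 (Tue); Mar 18, 1944 (Sat); Mar 21, 1944 (Tue).
3 of the 5 holidays fall on weekdays; the rest are weekends and were already excluded.
Business days: 20 − 3 = 17.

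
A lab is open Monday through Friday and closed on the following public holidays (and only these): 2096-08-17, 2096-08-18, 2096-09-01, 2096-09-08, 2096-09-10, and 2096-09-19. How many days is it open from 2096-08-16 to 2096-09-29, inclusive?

2096-08-16 is a Thursday.
That's 45 days from start to end, counting both.
45 = 7 × 6 + 3, so there are 6 full weeks plus 3 extra days.
Each full week contributes 5 weekdays (Mon–Fri): 6 × 5 = 30.
The 3 extra days are Thursday, Friday, Saturday — 2 of them qualify.
Total: 30 + 2 = 32.
Holidays: 2096-08-17 (Fri); 2096-08-18 (Sat); 2096-09-01 (Sat); 2096-09-08 (Sat); 2096-09-10 (Mon); 2096-09-19 (Wed).
3 of the 6 holidays fall on weekdays; the rest are weekends and were already excluded.
Business days: 32 − 3 = 29.

29 working days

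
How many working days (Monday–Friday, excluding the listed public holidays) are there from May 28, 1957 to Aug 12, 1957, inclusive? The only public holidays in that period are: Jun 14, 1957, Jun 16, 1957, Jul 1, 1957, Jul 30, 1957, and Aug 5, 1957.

51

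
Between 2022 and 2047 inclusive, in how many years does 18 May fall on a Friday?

4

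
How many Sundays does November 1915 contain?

1 November 1915 is a Monday.
From 1 November 1915 to 30 November 1915 is 30 days inclusive.
30 = 7 × 4 + 2, so there are 4 full weeks plus 2 extra days.
Each full week contributes one Sunday: 4 so far.
The 2 extra days are Monday, Tuesday — none qualify.
Total: 4 + 0 = 4.

4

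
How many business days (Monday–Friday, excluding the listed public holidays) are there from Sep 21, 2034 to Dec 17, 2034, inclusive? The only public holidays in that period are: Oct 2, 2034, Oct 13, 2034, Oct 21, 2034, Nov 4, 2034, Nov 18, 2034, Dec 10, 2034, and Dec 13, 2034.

59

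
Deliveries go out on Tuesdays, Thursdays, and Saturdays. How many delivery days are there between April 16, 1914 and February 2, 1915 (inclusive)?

126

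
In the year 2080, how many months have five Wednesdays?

4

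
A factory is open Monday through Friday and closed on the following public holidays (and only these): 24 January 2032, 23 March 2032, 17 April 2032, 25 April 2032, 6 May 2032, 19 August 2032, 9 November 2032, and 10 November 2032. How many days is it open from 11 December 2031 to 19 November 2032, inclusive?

11 December 2031 is a Thursday.
The range spans 345 days (inclusive of both endpoints).
345 = 7 × 49 + 2, so there are 49 full weeks plus 2 extra days.
Each full week contributes 5 weekdays (Mon–Fri): 49 × 5 = 245.
The 2 extra days are Thursday, Friday — 2 of them qualify.
Total: 245 + 2 = 247.
Holidays: 24 January 2032 (Sat); 23 March 2032 (Tue); 17 April 2032 (Sat); 25 April 2032 (Sun); 6 May 2032 (Thu); 19 August 2032 (Thu); 9 November 2032 (Tue); 10 November 2032 (Wed).
5 of the 8 holidays fall on weekdays; the rest are weekends and were already excluded.
Business days: 247 − 5 = 242.

242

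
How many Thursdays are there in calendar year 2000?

52

Jan 1, 2000 is a Saturday.
That's 366 days from start to end, counting both.
366 = 7 × 52 + 2, so there are 52 full weeks plus 2 extra days.
Each full week contributes one Thursday: 52 so far.
The 2 extra days are Saturday, Sunday — none qualify.
Total: 52 + 0 = 52.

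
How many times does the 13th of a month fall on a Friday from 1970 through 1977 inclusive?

13

Friday-the-13ths by year:
1970: Feb, Mar, Nov
1971: Aug
1972: Oct
1973: Apr, Jul
1974: Sep, Dec
1975: Jun
1976: Feb, Aug
1977: May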